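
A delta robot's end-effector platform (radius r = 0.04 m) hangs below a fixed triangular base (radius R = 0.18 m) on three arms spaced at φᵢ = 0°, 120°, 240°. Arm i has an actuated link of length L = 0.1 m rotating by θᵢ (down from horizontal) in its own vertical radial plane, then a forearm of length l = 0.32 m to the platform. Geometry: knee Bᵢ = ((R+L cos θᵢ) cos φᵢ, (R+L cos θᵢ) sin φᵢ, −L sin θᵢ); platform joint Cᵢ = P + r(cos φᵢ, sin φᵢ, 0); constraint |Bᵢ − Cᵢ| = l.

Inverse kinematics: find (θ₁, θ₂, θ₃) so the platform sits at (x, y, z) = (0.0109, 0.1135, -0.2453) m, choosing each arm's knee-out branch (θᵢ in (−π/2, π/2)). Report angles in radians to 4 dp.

rotate P by −φ1: (0.0109, 0.1135, -0.2453)
  e−x'=0.1291;  (l²−L²−(e−x')²−y'²−z²)/2L = 0.0134
  √(A²+B²)=0.2772;  θ1 = -1.0863+1.5225 ≈ 0.4361
φ2=120.0° → target in arm frame (0.0928, -0.0662)
  A cos θ + B sin θ = C:  0.0472·cos θ + -0.2453·sin θ = 0.1281
  θ2 = atan2(B,A) + arccos(C/0.2498) = -0.3486
φ3=240.0° → target in arm frame (-0.1037, -0.0473)
  A cos θ + B sin θ = C:  0.2437·cos θ + -0.2453·sin θ = -0.1471
  θ3 = atan2(B,A) + arccos(C/0.3458) = 1.2216

θ₁ = 0.4361, θ₂ = -0.3486, θ₃ = 1.2216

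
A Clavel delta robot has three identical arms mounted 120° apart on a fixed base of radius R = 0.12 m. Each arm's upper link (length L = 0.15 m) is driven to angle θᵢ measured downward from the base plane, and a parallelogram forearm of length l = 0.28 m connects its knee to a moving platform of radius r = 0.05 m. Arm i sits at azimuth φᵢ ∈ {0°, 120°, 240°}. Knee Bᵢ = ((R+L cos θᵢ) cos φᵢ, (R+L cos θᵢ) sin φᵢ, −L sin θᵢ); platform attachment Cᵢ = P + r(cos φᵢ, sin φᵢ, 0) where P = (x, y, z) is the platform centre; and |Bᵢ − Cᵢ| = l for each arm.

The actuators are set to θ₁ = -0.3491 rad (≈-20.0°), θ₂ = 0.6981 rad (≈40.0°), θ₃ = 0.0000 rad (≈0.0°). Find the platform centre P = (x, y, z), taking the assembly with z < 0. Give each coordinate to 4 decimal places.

(0.0615, -0.0590, -0.1780)

S1 = (0.2110·cos0.0°, 0.2110·sin0.0°, 0.0513) = (0.2110, 0.0000, 0.0513)
φ2=120.0°: virtual centre (-0.0925, 0.1601, -0.0964), radius l
φ3=240.0°: virtual centre (-0.1100, -0.1905, 0.0000), radius l
subtract pairs → two planes through P
plane₁₂: -0.6068x+0.3203y+-0.2954z = -0.0036
Cramer: x(z) = 0.0023-0.3330z;  y(z) = -0.0071+0.2916z
sphere 1 gives Az²+Bz+C=0 with A=1.1959, B=0.0322, C=-0.0322;  B²−4AC=0.1549;  roots -0.1780, 0.1511;  negative root z = -0.1780
x = 0.0615, y = -0.0590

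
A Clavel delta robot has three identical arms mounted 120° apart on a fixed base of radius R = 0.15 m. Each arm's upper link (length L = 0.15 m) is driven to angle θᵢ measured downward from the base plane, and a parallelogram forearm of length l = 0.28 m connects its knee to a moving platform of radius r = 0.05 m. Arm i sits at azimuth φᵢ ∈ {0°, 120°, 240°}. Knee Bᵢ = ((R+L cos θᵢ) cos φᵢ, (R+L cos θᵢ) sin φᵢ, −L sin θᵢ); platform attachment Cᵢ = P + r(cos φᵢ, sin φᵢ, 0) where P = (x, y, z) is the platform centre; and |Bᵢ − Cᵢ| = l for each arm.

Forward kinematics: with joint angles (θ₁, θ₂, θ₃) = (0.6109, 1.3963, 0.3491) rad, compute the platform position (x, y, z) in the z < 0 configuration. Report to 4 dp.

(0.0432, -0.1234, -0.2618)

centre 1 = (0.2229·cos0.0°, 0.2229·sin0.0°, -0.0860) = (0.2229, 0.0000, -0.0860)
arm 2 at φ=120.0°: ρ2 = 0.1260;  centre 2 = (-0.0630, 0.1092, -0.1477)
arm 3 at φ=240.0°: ρ3 = 0.2410;  centre 3 = (-0.1205, -0.2087, -0.0513)
|centre ₂|²−|centre ₁|² = -0.0194;  |centre ₃|²−|centre ₁|² = 0.0036
[-0.5718 0.2183 -0.1234]·P = -0.0194;  [-0.6867 -0.4173 0.0695]·P = 0.0036
Cramer: x(z) = 0.0188-0.0935z;  y(z) = -0.0395+0.3203z
quadratic in z: (1.1113)z²+(0.1849)z+(-0.0278)=0, √Δ=0.3971 → z ∈ {-0.2618, 0.0955}; z = -0.2618 (taking z<0)
x = 0.0432, y = -0.1234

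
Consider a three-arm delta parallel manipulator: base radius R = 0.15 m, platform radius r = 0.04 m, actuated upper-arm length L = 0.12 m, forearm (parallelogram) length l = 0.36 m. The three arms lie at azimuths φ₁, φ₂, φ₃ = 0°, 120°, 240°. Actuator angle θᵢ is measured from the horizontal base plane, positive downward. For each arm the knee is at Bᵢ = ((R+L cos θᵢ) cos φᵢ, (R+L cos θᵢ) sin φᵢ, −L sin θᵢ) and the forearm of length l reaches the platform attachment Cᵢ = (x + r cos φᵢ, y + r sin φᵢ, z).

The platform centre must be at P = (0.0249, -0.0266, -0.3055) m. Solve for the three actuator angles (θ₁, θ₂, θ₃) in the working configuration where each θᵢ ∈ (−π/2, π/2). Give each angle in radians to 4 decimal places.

arm 1 (φ=0.0°): x'=0.0249, y'=-0.0266
  A=0.0851, B=-0.3055, C=(l²−L²−A²−y'²−z²)/(2L)=0.0580
  γ=atan2(-0.3055,0.0851)=-1.2991;  ψ=arccos(0.1829)=1.3869;  θ1=γ+ψ≈0.0877
arm 2 (φ=120.0°): x'=-0.0355, y'=-0.0083
  A=0.1455, B=-0.3055, C=(l²−L²−A²−y'²−z²)/(2L)=0.0026
  √(A²+B²)=0.3384;  θ2 = -1.1264+1.5630 ≈ 0.4366
φ3=240.0° → target in arm frame (0.0106, 0.0349)
  A=0.0994, B=-0.3055, C=(l²−L²−A²−y'²−z²)/(2L)=0.0449
  γ=atan2(-0.3055,0.0994)=-1.2562;  ψ=arccos(0.1397)=1.4306;  θ3=γ+ψ≈0.1745

θ₁ = 0.0877, θ₂ = 0.4366, θ₃ = 0.1745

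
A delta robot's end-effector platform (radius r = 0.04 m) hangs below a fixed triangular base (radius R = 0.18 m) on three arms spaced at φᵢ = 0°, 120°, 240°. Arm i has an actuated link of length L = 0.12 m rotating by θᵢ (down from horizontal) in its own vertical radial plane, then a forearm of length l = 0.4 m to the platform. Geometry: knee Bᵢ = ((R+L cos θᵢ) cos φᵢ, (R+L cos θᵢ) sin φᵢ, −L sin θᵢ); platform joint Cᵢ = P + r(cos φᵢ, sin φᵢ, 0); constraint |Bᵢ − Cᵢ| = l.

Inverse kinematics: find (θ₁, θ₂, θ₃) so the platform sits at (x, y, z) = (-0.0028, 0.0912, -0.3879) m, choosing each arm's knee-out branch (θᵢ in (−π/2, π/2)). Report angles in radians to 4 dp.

arm 1 (φ=0.0°): x'=-0.0028, y'=0.0912
  A=0.1428, B=-0.3879, C=(l²−L²−A²−y'²−z²)/(2L)=-0.1399
  √(A²+B²)=0.4134;  θ1 = -1.2181+1.9161 ≈ 0.6980
rotate P by −φ2: (0.0804, -0.0432, -0.3879)
  e−x'=0.0596;  (l²−L²−(e−x')²−y'²−z²)/2L = -0.0429
  γ=atan2(-0.3879,0.0596)=-1.4183;  ψ=arccos(-0.1092)=1.6802;  θ2=γ+ψ≈0.2619
arm 3 (φ=240.0°): x'=-0.0776, y'=-0.0480
  e−x'=0.2176;  (l²−L²−(e−x')²−y'²−z²)/2L = -0.2271
  θ3 = atan2(B,A) + arccos(C/0.4448) = 1.0472

θ₁ = 0.6980, θ₂ = 0.2619, θ₃ = 1.0472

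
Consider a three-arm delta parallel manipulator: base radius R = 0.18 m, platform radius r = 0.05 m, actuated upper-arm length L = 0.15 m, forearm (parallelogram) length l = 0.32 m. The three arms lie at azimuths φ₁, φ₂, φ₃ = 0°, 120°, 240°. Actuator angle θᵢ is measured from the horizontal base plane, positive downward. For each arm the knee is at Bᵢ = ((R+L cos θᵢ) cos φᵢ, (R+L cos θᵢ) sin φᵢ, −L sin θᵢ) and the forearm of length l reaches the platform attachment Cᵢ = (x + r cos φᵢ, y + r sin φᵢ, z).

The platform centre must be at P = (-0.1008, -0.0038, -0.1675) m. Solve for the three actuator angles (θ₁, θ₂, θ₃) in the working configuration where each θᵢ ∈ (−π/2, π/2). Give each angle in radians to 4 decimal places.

θ₁ = 0.9598, θ₂ = -0.2616, θ₃ = -0.3498

φ1=0.0° → target in arm frame (-0.1008, -0.0038)
  A cos θ + B sin θ = C:  0.2308·cos θ + -0.1675·sin θ = -0.0048
  √(A²+B²)=0.2852;  θ1 = -0.6278+1.5876 ≈ 0.9598
arm 2 (φ=120.0°): x'=0.0471, y'=0.0892
  e−x'=0.0829;  (l²−L²−(e−x')²−y'²−z²)/2L = 0.1234
  γ=atan2(-0.1675,0.0829)=-1.1113;  ψ=arccos(0.6602)=0.8497;  θ2=γ+ψ≈-0.2616
arm 3 (φ=240.0°): x'=0.0537, y'=-0.0854
  A=0.0763, B=-0.1675, C=(l²−L²−A²−y'²−z²)/(2L)=0.1291
  θ3 = atan2(B,A) + arccos(C/0.1841) = -0.3498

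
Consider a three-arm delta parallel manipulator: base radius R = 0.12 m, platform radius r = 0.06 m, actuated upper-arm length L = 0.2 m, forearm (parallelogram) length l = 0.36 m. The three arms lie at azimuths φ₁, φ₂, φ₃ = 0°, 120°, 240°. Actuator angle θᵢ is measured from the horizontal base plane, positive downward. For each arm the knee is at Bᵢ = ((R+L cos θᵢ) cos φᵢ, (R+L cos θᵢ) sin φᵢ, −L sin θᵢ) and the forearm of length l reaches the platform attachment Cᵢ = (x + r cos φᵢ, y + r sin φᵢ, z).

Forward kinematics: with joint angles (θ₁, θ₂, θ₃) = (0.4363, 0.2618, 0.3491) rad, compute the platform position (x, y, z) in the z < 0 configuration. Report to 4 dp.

(-0.0233, 0.0132, -0.3283)

φ1=0.0°: virtual centre (0.2413, 0.0000, -0.0845), radius l
φ2=120.0°: virtual centre (-0.1266, 0.2193, -0.0518), radius l
arm 3 at φ=240.0°: (R−r)+L cos θ3 = 0.2479;  centre 3 = (-0.1240, -0.2147, -0.0684)
subtract pairs → two planes through P
plane₁₂: -0.7357x+0.4385y+0.0655z = 0.0014
det = 0.6363;  x = -0.0015+0.0664z,  y = 0.0007+-0.0380z
quadratic in z: (1.0059)z²+(0.1367)z+(-0.0635)=0, √Δ=0.5237 → z ∈ {-0.3283, 0.1923}; z = -0.3283 (taking z<0)
x = -0.0233, y = 0.0132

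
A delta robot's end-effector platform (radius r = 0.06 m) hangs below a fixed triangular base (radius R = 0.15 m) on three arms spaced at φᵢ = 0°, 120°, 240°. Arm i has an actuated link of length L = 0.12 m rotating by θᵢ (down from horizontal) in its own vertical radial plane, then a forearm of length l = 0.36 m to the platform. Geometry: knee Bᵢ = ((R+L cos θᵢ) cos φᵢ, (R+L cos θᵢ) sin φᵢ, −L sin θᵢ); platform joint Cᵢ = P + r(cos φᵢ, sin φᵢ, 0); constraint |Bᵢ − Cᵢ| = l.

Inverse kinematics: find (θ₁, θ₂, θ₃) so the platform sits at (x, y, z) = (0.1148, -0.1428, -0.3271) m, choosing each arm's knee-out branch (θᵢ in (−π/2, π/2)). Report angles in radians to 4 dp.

θ₁ = 0.0877, θ₂ = 1.3968, θ₃ = 0.3496

arm 1 (φ=0.0°): x'=0.1148, y'=-0.1428
  e−x'=-0.0248;  (l²−L²−(e−x')²−y'²−z²)/2L = -0.0533
  θ1 = atan2(B,A) + arccos(C/0.3280) = 0.0877
φ2=120.0° → target in arm frame (-0.1811, -0.0280)
  A cos θ + B sin θ = C:  0.2711·cos θ + -0.3271·sin θ = -0.2752
  θ2 = atan2(B,A) + arccos(C/0.4248) = 1.3968
φ3=240.0° → target in arm frame (0.0663, 0.1708)
  A cos θ + B sin θ = C:  0.0237·cos θ + -0.3271·sin θ = -0.0897
  γ=atan2(-0.3271,0.0237)=-1.4984;  ψ=arccos(-0.2736)=1.8480;  θ3=γ+ψ≈0.3496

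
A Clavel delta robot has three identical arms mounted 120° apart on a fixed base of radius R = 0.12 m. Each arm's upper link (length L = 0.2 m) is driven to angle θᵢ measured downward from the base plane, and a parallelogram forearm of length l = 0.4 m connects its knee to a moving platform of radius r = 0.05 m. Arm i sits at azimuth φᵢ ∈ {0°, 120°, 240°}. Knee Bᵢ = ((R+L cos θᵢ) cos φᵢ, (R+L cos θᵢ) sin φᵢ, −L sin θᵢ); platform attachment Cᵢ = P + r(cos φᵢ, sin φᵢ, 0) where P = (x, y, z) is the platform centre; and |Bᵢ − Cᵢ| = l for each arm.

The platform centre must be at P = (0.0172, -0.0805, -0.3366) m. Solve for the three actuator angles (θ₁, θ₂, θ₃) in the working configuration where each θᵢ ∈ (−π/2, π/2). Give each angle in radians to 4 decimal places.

arm 1 (φ=0.0°): x'=0.0172, y'=-0.0805
  A=0.0528, B=-0.3366, C=(l²−L²−A²−y'²−z²)/(2L)=-0.0064
  √(A²+B²)=0.3407;  θ1 = -1.4152+1.5896 ≈ 0.1744
arm 2 (φ=120.0°): x'=-0.0783, y'=0.0254
  A=0.1483, B=-0.3366, C=(l²−L²−A²−y'²−z²)/(2L)=-0.0398
  √(A²+B²)=0.3678;  θ2 = -1.1558+1.6793 ≈ 0.5236
arm 3 (φ=240.0°): x'=0.0611, y'=0.0551
  e−x'=0.0089;  (l²−L²−(e−x')²−y'²−z²)/2L = 0.0090
  θ3 = atan2(B,A) + arccos(C/0.3367) = -0.0002

θ₁ = 0.1744, θ₂ = 0.5236, θ₃ = -0.0002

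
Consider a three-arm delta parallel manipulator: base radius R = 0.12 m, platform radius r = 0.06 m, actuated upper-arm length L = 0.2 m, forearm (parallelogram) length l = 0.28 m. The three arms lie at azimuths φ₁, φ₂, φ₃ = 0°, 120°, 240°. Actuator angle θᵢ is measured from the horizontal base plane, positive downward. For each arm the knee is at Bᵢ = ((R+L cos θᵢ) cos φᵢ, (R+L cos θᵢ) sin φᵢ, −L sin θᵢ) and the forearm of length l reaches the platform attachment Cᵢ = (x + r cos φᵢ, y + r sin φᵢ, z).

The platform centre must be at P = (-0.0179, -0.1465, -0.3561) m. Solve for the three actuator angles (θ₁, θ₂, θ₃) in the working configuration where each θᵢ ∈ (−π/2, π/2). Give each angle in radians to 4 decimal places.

θ₁ = 1.1346, θ₂ = 1.3965, θ₃ = 0.5236

rotate P by −φ1: (-0.0179, -0.1465, -0.3561)
  A cos θ + B sin θ = C:  0.0779·cos θ + -0.3561·sin θ = -0.2898
  √(A²+B²)=0.3645;  θ1 = -1.3554+2.4900 ≈ 1.1346
φ2=120.0° → target in arm frame (-0.1179, 0.0888)
  A=0.1779, B=-0.3561, C=(l²−L²−A²−y'²−z²)/(2L)=-0.3199
  θ2 = atan2(B,A) + arccos(C/0.3981) = 1.3965
rotate P by −φ3: (0.1358, 0.0577, -0.3561)
  e−x'=-0.0758;  (l²−L²−(e−x')²−y'²−z²)/2L = -0.2437
  θ3 = atan2(B,A) + arccos(C/0.3641) = 0.5236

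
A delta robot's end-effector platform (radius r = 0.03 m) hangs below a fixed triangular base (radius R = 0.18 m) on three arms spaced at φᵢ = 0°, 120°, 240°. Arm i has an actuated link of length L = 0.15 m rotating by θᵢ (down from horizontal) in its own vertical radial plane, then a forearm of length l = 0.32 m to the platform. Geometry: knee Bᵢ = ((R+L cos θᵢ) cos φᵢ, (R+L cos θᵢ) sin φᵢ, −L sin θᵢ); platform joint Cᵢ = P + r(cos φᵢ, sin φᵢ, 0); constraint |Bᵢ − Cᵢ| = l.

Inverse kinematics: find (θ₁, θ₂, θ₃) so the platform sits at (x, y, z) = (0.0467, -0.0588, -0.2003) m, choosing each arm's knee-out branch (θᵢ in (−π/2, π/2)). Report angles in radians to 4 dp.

θ₁ = 0.0870, θ₂ = 0.9600, θ₃ = 0.2620

rotate P by −φ1: (0.0467, -0.0588, -0.2003)
  A=0.1033, B=-0.2003, C=(l²−L²−A²−y'²−z²)/(2L)=0.0855
  √(A²+B²)=0.2254;  θ1 = -1.0946+1.1816 ≈ 0.0870
φ2=120.0° → target in arm frame (-0.0743, -0.0110)
  e−x'=0.2243;  (l²−L²−(e−x')²−y'²−z²)/2L = -0.0355
  γ=atan2(-0.2003,0.2243)=-0.7290;  ψ=arccos(-0.1179)=1.6890;  θ2=γ+ψ≈0.9600
φ3=240.0° → target in arm frame (0.0276, 0.0698)
  A=0.1224, B=-0.2003, C=(l²−L²−A²−y'²−z²)/(2L)=0.0664
  γ=atan2(-0.2003,0.1224)=-1.0222;  ψ=arccos(0.2828)=1.2841;  θ3=γ+ψ≈0.2620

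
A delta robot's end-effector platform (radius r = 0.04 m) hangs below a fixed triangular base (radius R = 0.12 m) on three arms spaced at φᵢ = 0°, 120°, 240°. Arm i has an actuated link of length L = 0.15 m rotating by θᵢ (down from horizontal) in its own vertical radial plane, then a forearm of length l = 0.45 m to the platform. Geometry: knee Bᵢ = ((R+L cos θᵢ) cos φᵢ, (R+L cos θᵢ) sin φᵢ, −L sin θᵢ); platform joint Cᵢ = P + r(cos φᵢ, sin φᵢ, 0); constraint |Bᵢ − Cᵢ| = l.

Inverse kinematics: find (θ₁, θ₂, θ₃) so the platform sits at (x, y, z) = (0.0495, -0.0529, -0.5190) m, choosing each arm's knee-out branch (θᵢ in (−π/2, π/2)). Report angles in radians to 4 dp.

rotate P by −φ1: (0.0495, -0.0529, -0.5190)
  A=0.0305, B=-0.5190, C=(l²−L²−A²−y'²−z²)/(2L)=-0.3103
  √(A²+B²)=0.5199;  θ1 = -1.5121+2.2104 ≈ 0.6983
arm 2 (φ=120.0°): x'=-0.0706, y'=-0.0164
  e−x'=0.1506;  (l²−L²−(e−x')²−y'²−z²)/2L = -0.3743
  θ2 = atan2(B,A) + arccos(C/0.5404) = 1.0476
arm 3 (φ=240.0°): x'=0.0211, y'=0.0693
  A=0.0589, B=-0.5190, C=(l²−L²−A²−y'²−z²)/(2L)=-0.3255
  √(A²+B²)=0.5223;  θ3 = -1.4577+2.2435 ≈ 0.7858

θ₁ = 0.6983, θ₂ = 1.0476, θ₃ = 0.7858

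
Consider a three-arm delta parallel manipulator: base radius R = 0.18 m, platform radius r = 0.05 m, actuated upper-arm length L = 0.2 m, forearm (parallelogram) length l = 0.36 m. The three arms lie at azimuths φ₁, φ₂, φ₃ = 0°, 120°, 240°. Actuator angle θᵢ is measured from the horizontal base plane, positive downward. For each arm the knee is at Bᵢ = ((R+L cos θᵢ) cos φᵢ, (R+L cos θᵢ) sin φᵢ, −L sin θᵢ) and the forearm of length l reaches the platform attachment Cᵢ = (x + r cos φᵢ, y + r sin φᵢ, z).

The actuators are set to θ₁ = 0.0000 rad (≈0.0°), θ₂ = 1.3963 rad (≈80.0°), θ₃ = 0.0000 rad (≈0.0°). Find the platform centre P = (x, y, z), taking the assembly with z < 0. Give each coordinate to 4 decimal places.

(0.0974, -0.1686, -0.2169)

arm 1 at φ=0.0°: (R−r)+L cos θ1 = 0.3300;  O1 = (0.3300, 0.0000, 0.0000)
φ2=120.0°: virtual centre (-0.0824, 0.1427, -0.1970), radius l
O3 = (0.3300·cos240.0°, 0.3300·sin240.0°, 0.0000) = (-0.1650, -0.2858, 0.0000)
|O₂|²−|O₁|² = -0.0430;  |O₃|²−|O₁|² = 0.0000
linear system: -0.8247x+0.2853y = -0.0430−-0.3939z; -0.9900x+-0.5716y = 0.0000−0.0000z
det = 0.7538;  x = 0.0326+-0.2987z,  y = -0.0564+0.5173z
into |P−O₁|² = l²: 1.3568z² + 0.1193z + -0.0380 = 0;  Δ = 0.2202;  z = -0.2169 or 0.1290 → z<0 root = -0.2169
x = 0.0974, y = -0.1686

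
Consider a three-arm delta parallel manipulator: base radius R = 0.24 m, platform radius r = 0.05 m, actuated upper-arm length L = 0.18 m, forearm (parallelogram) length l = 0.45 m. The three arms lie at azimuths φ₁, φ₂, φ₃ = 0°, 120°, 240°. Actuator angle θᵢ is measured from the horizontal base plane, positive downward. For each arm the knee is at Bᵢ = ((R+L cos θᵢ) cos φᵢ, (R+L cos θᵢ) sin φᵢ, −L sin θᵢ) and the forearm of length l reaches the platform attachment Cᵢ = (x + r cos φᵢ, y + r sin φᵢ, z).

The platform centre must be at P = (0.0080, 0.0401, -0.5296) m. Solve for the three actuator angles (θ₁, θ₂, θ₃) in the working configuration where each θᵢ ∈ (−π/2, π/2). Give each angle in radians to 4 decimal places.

θ₁ = 1.1345, θ₂ = 1.0474, θ₃ = 1.3091

rotate P by −φ1: (0.0080, 0.0401, -0.5296)
  e−x'=0.1820;  (l²−L²−(e−x')²−y'²−z²)/2L = -0.4031
  θ1 = atan2(B,A) + arccos(C/0.5600) = 1.1345
arm 2 (φ=120.0°): x'=0.0307, y'=-0.0270
  e−x'=0.1593;  (l²−L²−(e−x')²−y'²−z²)/2L = -0.3791
  √(A²+B²)=0.5530;  θ2 = -1.2787+2.3260 ≈ 1.0474
φ3=240.0° → target in arm frame (-0.0387, -0.0131)
  e−x'=0.2287;  (l²−L²−(e−x')²−y'²−z²)/2L = -0.4524
  θ3 = atan2(B,A) + arccos(C/0.5769) = 1.3091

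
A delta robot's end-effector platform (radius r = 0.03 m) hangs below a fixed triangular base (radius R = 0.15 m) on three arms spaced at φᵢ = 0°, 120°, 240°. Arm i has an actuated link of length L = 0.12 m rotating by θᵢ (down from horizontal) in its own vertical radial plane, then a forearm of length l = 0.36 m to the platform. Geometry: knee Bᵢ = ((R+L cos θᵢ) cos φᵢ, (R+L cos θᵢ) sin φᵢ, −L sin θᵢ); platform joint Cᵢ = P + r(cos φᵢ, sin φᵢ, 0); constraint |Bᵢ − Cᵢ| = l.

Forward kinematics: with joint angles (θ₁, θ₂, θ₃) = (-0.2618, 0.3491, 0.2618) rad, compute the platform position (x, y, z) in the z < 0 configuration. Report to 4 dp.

arm 1 at φ=0.0°: e+L cos θ1 = 0.2359;  O1 = (0.2359, 0.0000, 0.0311)
O2 = (0.2328·cos120.0°, 0.2328·sin120.0°, -0.0410) = (-0.1164, 0.2016, -0.0410)
φ3=240.0°: virtual centre (-0.1180, -0.2043, -0.0311), radius l
|O₂|²−|O₁|² = -0.0008;  |O₃|²−|O₁|² = 0.0000
[-0.7046 0.4032 -0.1442]·P = -0.0008;  [-0.7077 -0.4086 -0.1242]·P = 0.0000
det = 0.5732;  x = 0.0005+-0.1902z,  y = -0.0009+0.0253z
sphere 1 gives Az²+Bz+C=0 with A=1.0368, B=0.0274, C=-0.0732;  B²−4AC=0.3045;  roots -0.2793, 0.2529;  negative root z = -0.2793
x = 0.0537, y = -0.0080

(0.0537, -0.0080, -0.2793)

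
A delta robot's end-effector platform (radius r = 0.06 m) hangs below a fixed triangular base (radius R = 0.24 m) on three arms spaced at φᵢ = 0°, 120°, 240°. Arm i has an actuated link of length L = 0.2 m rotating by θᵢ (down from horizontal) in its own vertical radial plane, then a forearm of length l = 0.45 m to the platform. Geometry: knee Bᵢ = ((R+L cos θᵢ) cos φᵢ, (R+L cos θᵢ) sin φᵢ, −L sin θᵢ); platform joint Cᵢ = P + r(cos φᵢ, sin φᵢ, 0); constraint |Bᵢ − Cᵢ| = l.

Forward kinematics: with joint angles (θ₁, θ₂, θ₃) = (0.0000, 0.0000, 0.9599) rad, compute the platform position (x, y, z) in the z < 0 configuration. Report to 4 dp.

φ1=0.0°: virtual centre (0.3800, 0.0000, 0.0000), radius l
φ2=120.0°: virtual centre (-0.1900, 0.3291, 0.0000), radius l
arm 3 at φ=240.0°: (R−r)+L cos θ3 = 0.2947;  O3 = (-0.1474, -0.2552, -0.1638)
|O₂|²−|O₁|² = 0.0000;  |O₃|²−|O₁|² = -0.0307
[-1.1400 0.6582 0.0000]·P = 0.0000;  [-1.0547 -0.5105 -0.3277]·P = -0.0307
Cramer: x(z) = 0.0158-0.1690z;  y(z) = 0.0274-0.2927z
into |P−O₁|² = l²: 1.1142z² + 0.1070z + -0.0691 = 0;  Δ = 0.3196;  z = -0.3017 or 0.2056 → z<0 root = -0.3017
x = 0.0668, y = 0.1157

(0.0668, 0.1157, -0.3017)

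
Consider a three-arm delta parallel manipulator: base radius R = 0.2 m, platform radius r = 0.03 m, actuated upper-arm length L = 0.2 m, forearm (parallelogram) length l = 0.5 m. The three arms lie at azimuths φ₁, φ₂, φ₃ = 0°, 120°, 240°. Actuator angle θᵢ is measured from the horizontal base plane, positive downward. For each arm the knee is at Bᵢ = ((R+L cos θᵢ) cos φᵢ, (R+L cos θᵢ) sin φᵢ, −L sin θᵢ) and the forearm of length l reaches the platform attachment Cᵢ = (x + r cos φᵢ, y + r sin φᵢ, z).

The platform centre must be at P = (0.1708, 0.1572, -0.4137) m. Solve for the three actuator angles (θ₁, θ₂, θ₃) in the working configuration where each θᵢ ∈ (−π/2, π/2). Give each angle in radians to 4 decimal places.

rotate P by −φ1: (0.1708, 0.1572, -0.4137)
  e−x'=-0.0008;  (l²−L²−(e−x')²−y'²−z²)/2L = 0.0353
  √(A²+B²)=0.4137;  θ1 = -1.5727+1.4852 ≈ -0.0875
φ2=120.0° → target in arm frame (0.0507, -0.2265)
  e−x'=0.1193;  (l²−L²−(e−x')²−y'²−z²)/2L = -0.0667
  γ=atan2(-0.4137,0.1193)=-1.2901;  ψ=arccos(-0.1549)=1.7263;  θ2=γ+ψ≈0.4362
rotate P by −φ3: (-0.2215, 0.0693, -0.4137)
  e−x'=0.3915;  (l²−L²−(e−x')²−y'²−z²)/2L = -0.2981
  √(A²+B²)=0.5696;  θ3 = -0.8129+2.1216 ≈ 1.3087

θ₁ = -0.0875, θ₂ = 0.4362, θ₃ = 1.3087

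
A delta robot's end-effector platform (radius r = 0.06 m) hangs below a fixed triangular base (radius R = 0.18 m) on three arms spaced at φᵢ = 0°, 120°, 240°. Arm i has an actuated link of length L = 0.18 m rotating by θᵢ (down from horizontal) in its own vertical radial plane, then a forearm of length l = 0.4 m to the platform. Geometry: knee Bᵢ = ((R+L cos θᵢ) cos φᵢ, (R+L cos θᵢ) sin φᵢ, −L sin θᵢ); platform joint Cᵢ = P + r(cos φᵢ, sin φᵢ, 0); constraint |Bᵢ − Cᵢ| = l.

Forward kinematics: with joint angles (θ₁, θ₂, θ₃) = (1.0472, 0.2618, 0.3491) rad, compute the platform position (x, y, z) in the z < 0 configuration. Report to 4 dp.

(-0.1315, 0.0113, -0.3638)

arm 1 at φ=0.0°: (R−r)+L cos θ1 = 0.2100;  O1 = (0.2100, 0.0000, -0.1559)
arm 2 at φ=120.0°: (R−r)+L cos θ2 = 0.2939;  O2 = (-0.1469, 0.2545, -0.0466)
O3 = (0.2891·cos240.0°, 0.2891·sin240.0°, -0.0616) = (-0.1446, -0.2504, -0.0616)
eliminate P² terms by subtracting sphere 1 from 2 and 3
plane₁₂: -0.7139x+0.5090y+0.2186z = 0.0201
det = 0.7185;  x = -0.0275+0.2860z,  y = 0.0010+-0.0283z
into |P−O₁|² = l²: 1.0826z² + 0.1759z + -0.0793 = 0;  Δ = 0.3743;  z = -0.3638 or 0.2013 → z<0 root = -0.3638
x = -0.1315, y = 0.0113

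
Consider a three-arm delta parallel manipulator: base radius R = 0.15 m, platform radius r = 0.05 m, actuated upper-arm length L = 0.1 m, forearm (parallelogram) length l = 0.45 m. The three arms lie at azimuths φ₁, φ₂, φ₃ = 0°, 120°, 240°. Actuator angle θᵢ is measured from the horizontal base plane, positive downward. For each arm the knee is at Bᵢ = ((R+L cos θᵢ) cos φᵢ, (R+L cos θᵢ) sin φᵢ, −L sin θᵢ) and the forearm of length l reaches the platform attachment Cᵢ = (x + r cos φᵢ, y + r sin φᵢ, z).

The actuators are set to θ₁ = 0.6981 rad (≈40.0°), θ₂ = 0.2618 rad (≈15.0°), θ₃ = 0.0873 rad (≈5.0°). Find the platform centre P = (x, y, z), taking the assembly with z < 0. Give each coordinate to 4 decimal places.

φ1=0.0°: virtual centre (0.1766, 0.0000, -0.0643), radius l
S2 = (0.1966·cos120.0°, 0.1966·sin120.0°, -0.0259) = (-0.0983, 0.1703, -0.0259)
S3 = (0.1996·cos240.0°, 0.1996·sin240.0°, -0.0087) = (-0.0998, -0.1729, -0.0087)
|S₂|²−|S₁|² = 0.0040;  |S₃|²−|S₁|² = 0.0046
linear system: -0.5498x+0.3405y = 0.0040−0.0768z; -0.5528x+-0.3458y = 0.0046−0.1111z
Cramer: x(z) = -0.0078+0.1702z;  y(z) = -0.0008+0.0493z
sphere 1 gives Az²+Bz+C=0 with A=1.0314, B=0.0657, C=-0.1644;  B²−4AC=0.6824;  roots -0.4323, 0.3686;  negative root z = -0.4323
x = -0.0814, y = -0.0221

(-0.0814, -0.0221, -0.4323)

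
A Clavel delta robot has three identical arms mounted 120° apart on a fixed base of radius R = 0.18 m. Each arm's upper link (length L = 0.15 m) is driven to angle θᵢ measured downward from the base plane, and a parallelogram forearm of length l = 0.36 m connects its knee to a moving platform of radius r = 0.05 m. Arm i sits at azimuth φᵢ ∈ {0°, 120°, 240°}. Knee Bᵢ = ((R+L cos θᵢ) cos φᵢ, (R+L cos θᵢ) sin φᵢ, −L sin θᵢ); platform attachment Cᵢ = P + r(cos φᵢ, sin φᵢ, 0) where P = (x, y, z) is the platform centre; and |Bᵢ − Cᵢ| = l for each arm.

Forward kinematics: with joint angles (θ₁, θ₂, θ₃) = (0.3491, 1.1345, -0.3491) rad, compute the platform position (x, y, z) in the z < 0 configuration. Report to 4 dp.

(0.0199, -0.1490, -0.2619)

O1 = (0.2710·cos0.0°, 0.2710·sin0.0°, -0.0513) = (0.2710, 0.0000, -0.0513)
φ2=120.0°: virtual centre (-0.0967, 0.1675, -0.1359), radius l
φ3=240.0°: virtual centre (-0.1355, -0.2347, 0.0513), radius l
eliminate P² terms by subtracting sphere 1 from 2 and 3
[-0.7353 0.3350 -0.1693]·P = -0.0202;  [-0.8129 -0.4693 0.2052]·P = 0.0000
det = 0.6173;  x = 0.0153+-0.0173z,  y = -0.0266+0.4673z
quadratic in z: (1.2187)z²+(0.0867)z+(-0.0609)=0, √Δ=0.5518 → z ∈ {-0.2619, 0.1908}; z = -0.2619 (taking z<0)
x = 0.0199, y = -0.1490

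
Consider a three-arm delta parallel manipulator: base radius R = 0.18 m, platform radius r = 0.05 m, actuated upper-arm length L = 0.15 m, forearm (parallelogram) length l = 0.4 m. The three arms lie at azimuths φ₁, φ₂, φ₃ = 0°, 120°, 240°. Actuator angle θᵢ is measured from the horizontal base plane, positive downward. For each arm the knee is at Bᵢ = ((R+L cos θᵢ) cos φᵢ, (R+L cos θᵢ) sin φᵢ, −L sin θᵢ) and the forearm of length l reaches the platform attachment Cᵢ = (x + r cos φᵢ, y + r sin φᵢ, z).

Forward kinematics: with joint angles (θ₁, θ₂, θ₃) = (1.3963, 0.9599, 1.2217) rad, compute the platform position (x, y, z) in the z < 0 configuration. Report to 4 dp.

O1 = (0.1560·cos0.0°, 0.1560·sin0.0°, -0.1477) = (0.1560, 0.0000, -0.1477)
arm 2 at φ=120.0°: e+L cos θ2 = 0.2160;  O2 = (-0.1080, 0.1871, -0.1229)
φ3=240.0°: virtual centre (-0.0907, -0.1570, -0.1410), radius l
subtract pairs → two planes through P
[-0.5281 0.3742 0.0497]·P = 0.0156;  [-0.4934 -0.3140 0.0135]·P = 0.0066
Cramer: x(z) = -0.0210+0.0590z;  y(z) = 0.0121-0.0496z
sphere 1 gives Az²+Bz+C=0 with A=1.0059, B=0.2734, C=-0.1067;  B²−4AC=0.5040;  roots -0.4888, 0.2170;  negative root z = -0.4888
x = -0.0498, y = 0.0363

(-0.0498, 0.0363, -0.4888)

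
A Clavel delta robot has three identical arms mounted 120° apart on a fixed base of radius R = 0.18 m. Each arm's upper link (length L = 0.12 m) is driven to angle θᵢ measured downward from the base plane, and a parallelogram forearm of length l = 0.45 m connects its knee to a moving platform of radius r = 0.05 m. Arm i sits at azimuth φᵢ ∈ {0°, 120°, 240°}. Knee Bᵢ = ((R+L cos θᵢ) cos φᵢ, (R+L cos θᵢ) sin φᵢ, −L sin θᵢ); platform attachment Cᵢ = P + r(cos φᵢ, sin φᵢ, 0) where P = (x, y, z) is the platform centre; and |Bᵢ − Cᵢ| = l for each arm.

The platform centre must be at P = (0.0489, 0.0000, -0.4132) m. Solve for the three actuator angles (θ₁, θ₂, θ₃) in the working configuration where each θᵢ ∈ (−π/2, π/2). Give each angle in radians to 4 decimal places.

θ₁ = 0.0869, θ₂ = 0.4360, θ₃ = 0.4360

rotate P by −φ1: (0.0489, 0.0000, -0.4132)
  A=0.0811, B=-0.4132, C=(l²−L²−A²−y'²−z²)/(2L)=0.0450
  √(A²+B²)=0.4211;  θ1 = -1.3770+1.4638 ≈ 0.0869
arm 2 (φ=120.0°): x'=-0.0244, y'=-0.0423
  A=0.1545, B=-0.4132, C=(l²−L²−A²−y'²−z²)/(2L)=-0.0345
  θ2 = atan2(B,A) + arccos(C/0.4411) = 0.4360
arm 3 (φ=240.0°): x'=-0.0245, y'=0.0423
  e−x'=0.1545;  (l²−L²−(e−x')²−y'²−z²)/2L = -0.0345
  θ3 = atan2(B,A) + arccos(C/0.4411) = 0.4360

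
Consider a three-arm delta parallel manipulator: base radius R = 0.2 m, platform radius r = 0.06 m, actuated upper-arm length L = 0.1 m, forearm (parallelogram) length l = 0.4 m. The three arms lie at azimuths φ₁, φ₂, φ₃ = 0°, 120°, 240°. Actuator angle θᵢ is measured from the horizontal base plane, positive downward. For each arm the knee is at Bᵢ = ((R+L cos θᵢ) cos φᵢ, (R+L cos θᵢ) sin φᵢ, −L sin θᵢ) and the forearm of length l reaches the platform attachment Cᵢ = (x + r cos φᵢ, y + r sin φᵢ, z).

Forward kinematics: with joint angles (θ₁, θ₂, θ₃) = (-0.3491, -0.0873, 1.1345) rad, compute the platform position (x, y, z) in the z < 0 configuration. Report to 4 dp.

φ1=0.0°: virtual centre (0.2340, 0.0000, 0.0342), radius l
S2 = (0.2396·cos120.0°, 0.2396·sin120.0°, 0.0087) = (-0.1198, 0.2075, 0.0087)
S3 = (0.1823·cos240.0°, 0.1823·sin240.0°, -0.0906) = (-0.0911, -0.1578, -0.0906)
eliminate P² terms by subtracting sphere 1 from 2 and 3
[-0.7076 0.4150 -0.0510]·P = 0.0016;  [-0.6502 -0.3157 -0.2497]·P = -0.0145
det = 0.4932;  x = 0.0112+-0.2427z,  y = 0.0229+-0.2910z
sphere 1 gives Az²+Bz+C=0 with A=1.1436, B=0.0264, C=-0.1087;  B²−4AC=0.4978;  roots -0.3200, 0.2969;  negative root z = -0.3200
x = 0.0889, y = 0.1160

(0.0889, 0.1160, -0.3200)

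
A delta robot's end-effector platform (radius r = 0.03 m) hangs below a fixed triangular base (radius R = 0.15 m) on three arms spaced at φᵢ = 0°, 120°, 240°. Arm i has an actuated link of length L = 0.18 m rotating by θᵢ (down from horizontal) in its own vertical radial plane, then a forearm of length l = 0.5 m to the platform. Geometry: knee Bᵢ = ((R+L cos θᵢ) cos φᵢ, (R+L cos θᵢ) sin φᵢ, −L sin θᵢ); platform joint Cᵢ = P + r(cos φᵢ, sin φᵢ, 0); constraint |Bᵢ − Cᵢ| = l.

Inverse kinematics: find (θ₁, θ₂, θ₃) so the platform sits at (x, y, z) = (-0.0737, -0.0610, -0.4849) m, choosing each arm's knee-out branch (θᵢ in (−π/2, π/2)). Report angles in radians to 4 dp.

rotate P by −φ1: (-0.0737, -0.0610, -0.4849)
  A cos θ + B sin θ = C:  0.1937·cos θ + -0.4849·sin θ = -0.1632
  θ1 = atan2(B,A) + arccos(C/0.5222) = 0.6980
arm 2 (φ=120.0°): x'=-0.0160, y'=0.0943
  A=0.1360, B=-0.4849, C=(l²−L²−A²−y'²−z²)/(2L)=-0.1248
  √(A²+B²)=0.5036;  θ2 = -1.2974+1.8211 ≈ 0.5238
φ3=240.0° → target in arm frame (0.0897, -0.0333)
  A cos θ + B sin θ = C:  0.0303·cos θ + -0.4849·sin θ = -0.0543
  √(A²+B²)=0.4858;  θ3 = -1.5083+1.6829 ≈ 0.1745

θ₁ = 0.6980, θ₂ = 0.5238, θ₃ = 0.1745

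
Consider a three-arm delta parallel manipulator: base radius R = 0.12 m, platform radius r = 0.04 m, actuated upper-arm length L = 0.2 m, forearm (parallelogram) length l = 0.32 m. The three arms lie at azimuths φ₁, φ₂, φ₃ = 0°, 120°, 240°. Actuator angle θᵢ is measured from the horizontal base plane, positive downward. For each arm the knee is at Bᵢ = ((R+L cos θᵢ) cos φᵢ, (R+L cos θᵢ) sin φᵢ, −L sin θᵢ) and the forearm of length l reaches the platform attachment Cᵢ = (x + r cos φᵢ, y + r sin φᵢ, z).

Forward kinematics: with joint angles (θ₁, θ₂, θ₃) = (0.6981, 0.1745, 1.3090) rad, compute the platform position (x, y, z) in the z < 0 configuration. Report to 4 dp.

(0.0262, 0.1728, -0.3008)

O1 = (0.2332·cos0.0°, 0.2332·sin0.0°, -0.1286) = (0.2332, 0.0000, -0.1286)
arm 2 at φ=120.0°: (R−r)+L cos θ2 = 0.2770;  O2 = (-0.1385, 0.2399, -0.0347)
O3 = (0.1318·cos240.0°, 0.1318·sin240.0°, -0.1932) = (-0.0659, -0.1141, -0.1932)
eliminate P² terms by subtracting sphere 1 from 2 and 3
plane₁₂: -0.7434x+0.4797y+0.1877z = 0.0070
det = 0.4566;  x = 0.0136+-0.0420z,  y = 0.0356+-0.4563z
sphere 1 gives Az²+Bz+C=0 with A=1.2100, B=0.2431, C=-0.0364;  B²−4AC=0.2351;  roots -0.3008, 0.0999;  negative root z = -0.3008
x = 0.0262, y = 0.1728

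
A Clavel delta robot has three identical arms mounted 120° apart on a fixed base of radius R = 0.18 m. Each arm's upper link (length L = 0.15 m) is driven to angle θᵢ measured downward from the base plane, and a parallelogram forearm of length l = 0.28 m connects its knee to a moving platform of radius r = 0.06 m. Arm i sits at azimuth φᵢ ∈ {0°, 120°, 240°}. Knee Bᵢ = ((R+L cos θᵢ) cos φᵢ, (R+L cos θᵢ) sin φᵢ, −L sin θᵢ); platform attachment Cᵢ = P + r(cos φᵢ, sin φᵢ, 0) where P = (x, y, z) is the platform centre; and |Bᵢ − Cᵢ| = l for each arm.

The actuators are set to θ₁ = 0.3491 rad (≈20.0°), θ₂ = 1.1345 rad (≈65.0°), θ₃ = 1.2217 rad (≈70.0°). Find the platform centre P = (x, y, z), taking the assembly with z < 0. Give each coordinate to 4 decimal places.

centre 1 = (0.2610·cos0.0°, 0.2610·sin0.0°, -0.0513) = (0.2610, 0.0000, -0.0513)
φ2=120.0°: virtual centre (-0.0917, 0.1588, -0.1359), radius l
arm 3 at φ=240.0°: (R−r)+L cos θ3 = 0.1713;  centre 3 = (-0.0857, -0.1484, -0.1410)
subtract pairs → two planes through P
[-0.7053 0.3176 -0.1693]·P = -0.0186;  [-0.6932 -0.2967 -0.1793]·P = -0.0215
Cramer: x(z) = 0.0288-0.2496z;  y(z) = 0.0053-0.0212z
quadratic in z: (1.0627)z²+(0.2183)z+(-0.0218)=0, √Δ=0.3748 → z ∈ {-0.2790, 0.0736}; z = -0.2790 (taking z<0)
x = 0.0984, y = 0.0112

(0.0984, 0.0112, -0.2790)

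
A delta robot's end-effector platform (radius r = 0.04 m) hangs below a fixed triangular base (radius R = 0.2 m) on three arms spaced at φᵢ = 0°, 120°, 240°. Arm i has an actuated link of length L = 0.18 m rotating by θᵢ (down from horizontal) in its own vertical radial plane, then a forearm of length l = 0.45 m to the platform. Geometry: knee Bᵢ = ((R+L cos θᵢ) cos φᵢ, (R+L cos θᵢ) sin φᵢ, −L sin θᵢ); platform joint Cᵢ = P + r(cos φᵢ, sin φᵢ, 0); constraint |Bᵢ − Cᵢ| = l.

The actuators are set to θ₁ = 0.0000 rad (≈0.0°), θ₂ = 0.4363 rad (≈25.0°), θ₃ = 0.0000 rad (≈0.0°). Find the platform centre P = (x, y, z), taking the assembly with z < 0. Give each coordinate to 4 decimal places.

φ1=0.0°: virtual centre (0.3400, 0.0000, 0.0000), radius l
φ2=120.0°: virtual centre (-0.1616, 0.2798, -0.0761), radius l
arm 3 at φ=240.0°: e+L cos θ3 = 0.3400;  S3 = (-0.1700, -0.2944, 0.0000)
|S₂|²−|S₁|² = -0.0054;  |S₃|²−|S₁|² = 0.0000
[-1.0031 0.5597 -0.1521]·P = -0.0054;  [-1.0200 -0.5889 0.0000]·P = 0.0000
Cramer: x(z) = 0.0027-0.0771z;  y(z) = -0.0047+0.1336z
into |P−S₁|² = l²: 1.0238z² + 0.0508z + -0.0887 = 0;  Δ = 0.3659;  z = -0.3202 or 0.2706 → z<0 root = -0.3202
x = 0.0274, y = -0.0475

(0.0274, -0.0475, -0.3202)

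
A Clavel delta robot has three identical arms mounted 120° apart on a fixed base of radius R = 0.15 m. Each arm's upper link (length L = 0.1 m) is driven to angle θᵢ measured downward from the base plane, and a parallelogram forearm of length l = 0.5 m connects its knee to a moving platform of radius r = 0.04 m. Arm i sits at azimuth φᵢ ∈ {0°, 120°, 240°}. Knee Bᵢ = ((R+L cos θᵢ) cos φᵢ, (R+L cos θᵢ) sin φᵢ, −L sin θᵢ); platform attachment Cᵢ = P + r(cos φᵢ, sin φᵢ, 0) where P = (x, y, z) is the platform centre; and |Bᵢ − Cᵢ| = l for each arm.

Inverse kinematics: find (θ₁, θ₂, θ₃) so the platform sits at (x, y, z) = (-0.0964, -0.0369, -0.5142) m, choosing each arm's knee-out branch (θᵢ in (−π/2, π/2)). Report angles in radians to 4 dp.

rotate P by −φ1: (-0.0964, -0.0369, -0.5142)
  e−x'=0.2064;  (l²−L²−(e−x')²−y'²−z²)/2L = -0.3418
  γ=atan2(-0.5142,0.2064)=-1.1891;  ψ=arccos(-0.6169)=2.2356;  θ1=γ+ψ≈1.0465
rotate P by −φ2: (0.0162, 0.1019, -0.5142)
  A=0.0938, B=-0.5142, C=(l²−L²−A²−y'²−z²)/(2L)=-0.2179
  θ2 = atan2(B,A) + arccos(C/0.5227) = 0.6104
rotate P by −φ3: (0.0802, -0.0650, -0.5142)
  A cos θ + B sin θ = C:  0.0298·cos θ + -0.5142·sin θ = -0.1476
  θ3 = atan2(B,A) + arccos(C/0.5151) = 0.3486

θ₁ = 1.0465, θ₂ = 0.6104, θ₃ = 0.3486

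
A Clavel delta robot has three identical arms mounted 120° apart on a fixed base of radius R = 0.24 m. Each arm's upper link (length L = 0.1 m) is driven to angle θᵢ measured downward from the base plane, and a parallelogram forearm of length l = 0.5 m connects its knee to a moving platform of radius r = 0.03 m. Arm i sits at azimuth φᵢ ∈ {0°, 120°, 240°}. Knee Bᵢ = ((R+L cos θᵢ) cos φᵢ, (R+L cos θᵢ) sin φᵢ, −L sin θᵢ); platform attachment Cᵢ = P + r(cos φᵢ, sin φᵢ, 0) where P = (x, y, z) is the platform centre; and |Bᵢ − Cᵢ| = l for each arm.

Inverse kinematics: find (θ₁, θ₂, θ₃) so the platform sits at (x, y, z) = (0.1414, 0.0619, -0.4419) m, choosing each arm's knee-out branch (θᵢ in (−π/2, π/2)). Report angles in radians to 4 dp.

θ₁ = -0.2625, θ₂ = 0.7854, θ₃ = 1.3961

arm 1 (φ=0.0°): x'=0.1414, y'=0.0619
  A=0.0686, B=-0.4419, C=(l²−L²−A²−y'²−z²)/(2L)=0.1809
  θ1 = atan2(B,A) + arccos(C/0.4472) = -0.2625
φ2=120.0° → target in arm frame (-0.0171, -0.1534)
  A cos θ + B sin θ = C:  0.2271·cos θ + -0.4419·sin θ = -0.1519
  √(A²+B²)=0.4968;  θ2 = -1.0961+1.8815 ≈ 0.7854
φ3=240.0° → target in arm frame (-0.1243, 0.0915)
  A cos θ + B sin θ = C:  0.3343·cos θ + -0.4419·sin θ = -0.3771
  γ=atan2(-0.4419,0.3343)=-0.9231;  ψ=arccos(-0.6805)=2.3192;  θ3=γ+ψ≈1.3961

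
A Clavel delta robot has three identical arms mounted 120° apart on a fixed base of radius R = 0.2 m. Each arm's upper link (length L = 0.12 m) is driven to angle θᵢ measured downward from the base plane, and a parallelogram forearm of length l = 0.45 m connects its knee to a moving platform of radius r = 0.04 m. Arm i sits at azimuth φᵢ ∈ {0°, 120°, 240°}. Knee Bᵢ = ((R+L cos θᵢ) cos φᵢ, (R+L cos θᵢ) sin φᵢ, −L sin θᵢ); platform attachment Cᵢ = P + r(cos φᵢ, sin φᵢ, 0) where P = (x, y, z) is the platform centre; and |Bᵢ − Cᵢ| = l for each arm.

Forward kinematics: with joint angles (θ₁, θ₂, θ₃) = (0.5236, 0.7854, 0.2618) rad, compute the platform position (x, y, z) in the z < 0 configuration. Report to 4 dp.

S1 = (0.2639·cos0.0°, 0.2639·sin0.0°, -0.0600) = (0.2639, 0.0000, -0.0600)
φ2=120.0°: virtual centre (-0.1224, 0.2120, -0.0849), radius l
φ3=240.0°: virtual centre (-0.1380, -0.2389, -0.0311), radius l
subtract pairs → two planes through P
[-0.7727 0.4241 -0.0497]·P = -0.0061;  [-0.8038 -0.4779 0.0579]·P = 0.0038
Cramer: x(z) = 0.0018+0.0011z;  y(z) = -0.0111+0.1192z
sphere 1 gives Az²+Bz+C=0 with A=1.0142, B=0.1168, C=-0.1301;  B²−4AC=0.5413;  roots -0.4203, 0.3052;  negative root z = -0.4203
x = 0.0013, y = -0.0612

(0.0013, -0.0612, -0.4203)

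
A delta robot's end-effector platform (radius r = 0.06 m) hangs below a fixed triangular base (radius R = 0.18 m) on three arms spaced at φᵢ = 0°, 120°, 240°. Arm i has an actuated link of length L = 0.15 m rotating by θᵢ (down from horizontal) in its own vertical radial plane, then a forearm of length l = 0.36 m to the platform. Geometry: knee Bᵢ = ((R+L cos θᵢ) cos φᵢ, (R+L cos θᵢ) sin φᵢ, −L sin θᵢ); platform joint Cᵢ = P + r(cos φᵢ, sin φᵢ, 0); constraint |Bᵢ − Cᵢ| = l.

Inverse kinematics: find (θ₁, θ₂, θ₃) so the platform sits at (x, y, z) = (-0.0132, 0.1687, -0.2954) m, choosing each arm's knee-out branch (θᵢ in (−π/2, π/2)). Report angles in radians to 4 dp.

θ₁ = 0.6982, θ₂ = -0.2617, θ₃ = 1.2220

rotate P by −φ1: (-0.0132, 0.1687, -0.2954)
  A=0.1332, B=-0.2954, C=(l²−L²−A²−y'²−z²)/(2L)=-0.0879
  γ=atan2(-0.2954,0.1332)=-1.1472;  ψ=arccos(-0.2712)=1.8454;  θ1=γ+ψ≈0.6982
φ2=120.0° → target in arm frame (0.1527, -0.0729)
  e−x'=-0.0327;  (l²−L²−(e−x')²−y'²−z²)/2L = 0.0448
  θ2 = atan2(B,A) + arccos(C/0.2972) = -0.2617
rotate P by −φ3: (-0.1395, -0.0958, -0.2954)
  A=0.2595, B=-0.2954, C=(l²−L²−A²−y'²−z²)/(2L)=-0.1889
  θ3 = atan2(B,A) + arccos(C/0.3932) = 1.2220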